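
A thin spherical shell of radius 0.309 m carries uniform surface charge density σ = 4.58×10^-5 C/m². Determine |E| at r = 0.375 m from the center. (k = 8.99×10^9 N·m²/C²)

3.51e6 V/m

Use a concentric Gaussian sphere at r = 0.375 m (r > 0.309 m).
The entire shell is enclosed: Q_enc = σ·4πR² = (4.58×10^-5)·4π·(0.309)² = 5.495×10^-5 C.
Since E is radial and uniform over the Gaussian sphere, Φ = E·4πr² = Q_enc/ε₀.
E = k|Q_enc|/r² = (8.99×10^9)(5.495e-5)/(0.375)² = 3.51×10^6 N/C.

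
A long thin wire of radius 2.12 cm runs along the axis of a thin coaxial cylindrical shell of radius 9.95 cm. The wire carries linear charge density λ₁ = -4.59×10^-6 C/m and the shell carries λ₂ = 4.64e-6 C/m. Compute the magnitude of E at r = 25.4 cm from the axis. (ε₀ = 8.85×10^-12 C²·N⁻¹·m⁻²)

Take a coaxial cylindrical Gaussian surface of radius r = 25.4 cm and length L (r > 9.95 cm, enclosing both).
λ_enc = λ₁ + λ₂ = (-4.59×10^-6) + (4.64×10^-6) = 5.00×10^-8 C/m.
Gauss's law: E·2πrL = λ_enc L/ε₀.
E = |λ_enc|/(2πε₀r) = (5.00×10^-8)/(2π·8.85×10^-12·0.254) = 3.54e3 N/C.

E ≈ 3.54×10^3 N/C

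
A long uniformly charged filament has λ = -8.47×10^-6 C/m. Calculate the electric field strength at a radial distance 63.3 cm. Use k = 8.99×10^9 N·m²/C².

E = 2.41×10^5 V/m

Choose a coaxial cylinder of radius r = 63.3 cm (arbitrary length L) as the Gaussian surface.
Q_enc = λL, so λ_enc = -8.47×10^-6 C/m.
Gauss's law: E·2πrL = λ_enc L/ε₀.
E = 2k|λ_enc|/r = 2(8.99×10^9)(8.47×10^-6)/(0.633) = 2.41×10^5 N/C.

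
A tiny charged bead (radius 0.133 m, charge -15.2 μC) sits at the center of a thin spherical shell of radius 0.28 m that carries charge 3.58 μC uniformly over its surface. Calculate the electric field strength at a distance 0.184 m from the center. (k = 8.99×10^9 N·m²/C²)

|E| ≈ 4.04e6 N/C

By spherical symmetry E is radial; choose a Gaussian sphere of radius r = 0.184 m (between the bodies, 0.133 m < r < 0.28 m).
Only the inner charge is enclosed; the outer shell contributes nothing inside itself. Q_enc = -15.2 μC = -1.52e-5 C.
Applying ∮E·dA = Q_enc/ε₀ with Φ = E(4πr²):
E = k|Q_enc|/r² = (8.99×10^9)(1.52×10^-5)/(0.184)² = 4.04e6 N/C.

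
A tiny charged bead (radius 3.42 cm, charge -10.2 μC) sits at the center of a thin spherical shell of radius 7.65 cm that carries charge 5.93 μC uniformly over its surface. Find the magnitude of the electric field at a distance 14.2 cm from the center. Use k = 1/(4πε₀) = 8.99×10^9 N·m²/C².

Symmetry ⇒ E = E(r) r̂. Gaussian sphere of radius r = 14.2 cm (r > 7.65 cm, enclosing both).
Q_enc = (-10.2 μC) + (5.93 μC) = -4.27×10^-6 C.
Gauss's law: E·4πr² = Q_enc/ε₀.
E = k|Q_enc|/r² = (8.99×10^9)(4.27×10^-6)/(0.142)² = 1.90×10^6 N/C.

1.90×10^6 V/m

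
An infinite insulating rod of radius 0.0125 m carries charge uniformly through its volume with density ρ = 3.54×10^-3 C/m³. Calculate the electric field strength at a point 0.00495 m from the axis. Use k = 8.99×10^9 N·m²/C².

Take a coaxial cylindrical Gaussian surface of radius r = 0.00495 m and length L (r < R).
Enclosed charge per unit length: λ_enc = ρ·πr² = (3.54e-3)π(0.00495)² = 2.725e-7 C/m.
Applying ∮E·dA = Q_enc/ε₀ with the end caps contributing no flux:
E = 2k|λ_enc|/r = 2(8.99×10^9)(2.725e-7)/(0.00495) = 9.90e5 N/C.

9.90×10^5 N/C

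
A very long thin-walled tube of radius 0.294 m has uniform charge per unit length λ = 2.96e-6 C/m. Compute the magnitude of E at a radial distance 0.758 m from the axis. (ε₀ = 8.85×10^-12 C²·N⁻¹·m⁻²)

E ≈ 7.02×10^4 N/C

By cylindrical symmetry E is radial; use a coaxial Gaussian cylinder of radius 0.758 m and length L (r > 0.294 m).
The full line charge is enclosed: λ_enc = 2.96e-6 C/m.
Since E is radial and uniform over the curved surface, Φ = E·2πrL = Q_enc/ε₀ = λ_enc L/ε₀.
E = |λ_enc|/(2πε₀r) = (2.96×10^-6)/(2π·8.85×10^-12·0.758) = 7.02×10^4 N/C.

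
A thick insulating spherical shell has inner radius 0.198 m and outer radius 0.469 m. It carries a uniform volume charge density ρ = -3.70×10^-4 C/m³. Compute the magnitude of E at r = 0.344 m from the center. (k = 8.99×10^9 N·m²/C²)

Symmetry ⇒ E = E(r) r̂. Gaussian sphere of radius r = 0.344 m (within the shell material, 0.198 m < r < 0.469 m).
Enclosed charge is the volume from a to r: Q_enc = (4π/3)ρ(r³ − a³) = -5.106×10^-5 C.
Gauss's law: E·4πr² = Q_enc/ε₀.
E = k|Q_enc|/r² = (8.99×10^9)(5.106×10^-5)/(0.344)² = 3.88×10^6 N/C.

E ≈ 3.88×10^6 N/C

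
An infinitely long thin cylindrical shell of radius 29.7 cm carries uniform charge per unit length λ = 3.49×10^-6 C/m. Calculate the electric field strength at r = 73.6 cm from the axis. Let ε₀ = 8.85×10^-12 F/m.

|E| ≈ 8.53×10^4 N/C

Take a coaxial cylindrical Gaussian surface of radius r = 73.6 cm and length L (r > 29.7 cm).
The full line charge is enclosed: λ_enc = 3.49e-6 C/m.
Applying ∮E·dA = Q_enc/ε₀ with the end caps contributing no flux:
E = |λ_enc|/(2πε₀r) = (3.49e-6)/(2π·8.85×10^-12·0.736) = 8.53×10^4 N/C.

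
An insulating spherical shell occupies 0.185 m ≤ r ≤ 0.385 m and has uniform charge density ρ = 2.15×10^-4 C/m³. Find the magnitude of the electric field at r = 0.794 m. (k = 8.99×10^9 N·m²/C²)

By spherical symmetry E is radial; choose a Gaussian sphere of radius r = 0.794 m (r > 0.385 m, enclosing the whole shell).
Q_enc = ρ·(4π/3)(b³ − a³) = (2.15×10^-4)·(4π/3)·((0.385)³ − (0.185)³) = 4.569×10^-5 C.
Since E is radial and uniform over the Gaussian sphere, Φ = E·4πr² = Q_enc/ε₀.
E = k|Q_enc|/r² = (8.99×10^9)(4.569e-5)/(0.794)² = 6.52e5 N/C.

|E| ≈ 6.52e5 V/m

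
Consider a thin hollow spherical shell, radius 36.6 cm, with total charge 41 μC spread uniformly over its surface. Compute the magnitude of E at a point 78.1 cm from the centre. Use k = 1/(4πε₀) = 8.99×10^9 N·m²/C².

Use a concentric Gaussian sphere at r = 78.1 cm (r > 36.6 cm).
The entire shell is enclosed: Q_enc = 4.10e-5 C.
Since E is radial and uniform over the Gaussian sphere, Φ = E·4πr² = Q_enc/ε₀.
E = k|Q_enc|/r² = (8.99×10^9)(4.10×10^-5)/(0.781)² = 6.04e5 N/C.

|E| ≈ 6.04×10^5 V/m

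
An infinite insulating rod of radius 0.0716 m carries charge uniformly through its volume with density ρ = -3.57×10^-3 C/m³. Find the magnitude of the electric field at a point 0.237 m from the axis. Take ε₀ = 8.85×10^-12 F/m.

4.36e6 N/C

Take a coaxial cylindrical Gaussian surface of radius r = 0.237 m and length L (r > 0.0716 m, full cross-section enclosed).
λ_enc = ρ·πR² = (-3.57e-3)π(0.0716)² = -5.75×10^-5 C/m.
Gauss's law: E·2πrL = λ_enc L/ε₀.
E = |λ_enc|/(2πε₀r) = (5.75e-5)/(2π·8.85×10^-12·0.237) = 4.36×10^6 N/C.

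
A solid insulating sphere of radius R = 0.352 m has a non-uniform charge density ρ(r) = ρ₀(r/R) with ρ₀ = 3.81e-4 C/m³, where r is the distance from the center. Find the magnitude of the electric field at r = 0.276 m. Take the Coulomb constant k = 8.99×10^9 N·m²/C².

By spherical symmetry E is radial; choose a Gaussian sphere of radius r = 0.276 m (r < R).
Integrate the density: Q_enc = 4π ∫₀^r ρ₀(r'/R)^1 r'² dr' = 4πρ₀ r^4/(4·R) = 1.973e-5 C.
Since E is radial and uniform over the Gaussian sphere, Φ = E·4πr² = Q_enc/ε₀.
E = k|Q_enc|/r² = (8.99×10^9)(1.973e-5)/(0.276)² = 2.33×10^6 N/C.

|E| ≈ 2.33e6 N/C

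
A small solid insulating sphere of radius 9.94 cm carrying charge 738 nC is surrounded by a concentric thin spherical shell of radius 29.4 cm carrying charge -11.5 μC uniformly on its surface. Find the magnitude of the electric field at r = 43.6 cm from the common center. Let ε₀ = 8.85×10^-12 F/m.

|E| = 5.09×10^5 V/m

Take a concentric spherical Gaussian surface of radius r = 43.6 cm (r > 29.4 cm, enclosing both).
Q_enc = (738 nC) + (-11.5 μC) = -1.076×10^-5 C.
By Gauss's law, ∮E·dA = E·4πr² = Q_enc/ε₀.
E = |Q_enc|/(4πε₀r²) = (1.076e-5)/(4π·8.85×10^-12·(0.436)²) = 5.09×10^5 N/C.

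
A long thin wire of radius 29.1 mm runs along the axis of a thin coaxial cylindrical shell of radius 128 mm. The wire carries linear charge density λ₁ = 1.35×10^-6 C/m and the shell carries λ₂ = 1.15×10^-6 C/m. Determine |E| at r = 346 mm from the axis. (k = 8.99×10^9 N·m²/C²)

Coaxial Gaussian cylinder, radius r = 346 mm, length L (r > 128 mm, enclosing both).
λ_enc = λ₁ + λ₂ = (1.35e-6) + (1.15×10^-6) = 2.50e-6 C/m.
Since E is radial and uniform over the curved surface, Φ = E·2πrL = Q_enc/ε₀ = λ_enc L/ε₀.
E = 2k|λ_enc|/r = 2(8.99×10^9)(2.50×10^-6)/(0.346) = 1.30×10^5 N/C.

1.30×10^5 N/C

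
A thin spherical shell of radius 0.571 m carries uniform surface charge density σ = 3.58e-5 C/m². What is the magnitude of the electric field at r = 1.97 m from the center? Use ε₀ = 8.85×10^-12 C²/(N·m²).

Take a concentric spherical Gaussian surface of radius r = 1.97 m (r > 0.571 m).
The entire shell is enclosed: Q_enc = σ·4πR² = (3.58e-5)·4π·(0.571)² = 1.467×10^-4 C.
Since E is radial and uniform over the Gaussian sphere, Φ = E·4πr² = Q_enc/ε₀.
E = |Q_enc|/(4πε₀r²) = (1.467×10^-4)/(4π·8.85×10^-12·(1.97)²) = 3.40×10^5 N/C.

|E| = 3.40×10^5 N/C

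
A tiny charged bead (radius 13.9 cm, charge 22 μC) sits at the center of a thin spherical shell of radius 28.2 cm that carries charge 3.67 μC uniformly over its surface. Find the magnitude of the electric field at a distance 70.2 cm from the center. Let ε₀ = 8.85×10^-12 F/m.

Take a concentric spherical Gaussian surface of radius r = 70.2 cm (r > 28.2 cm, enclosing both).
Q_enc = (22 μC) + (3.67 μC) = 2.567×10^-5 C.
Applying ∮E·dA = Q_enc/ε₀ with Φ = E(4πr²):
E = |Q_enc|/(4πε₀r²) = (2.567×10^-5)/(4π·8.85×10^-12·(0.702)²) = 4.68e5 N/C.

|E| ≈ 4.68e5 N/C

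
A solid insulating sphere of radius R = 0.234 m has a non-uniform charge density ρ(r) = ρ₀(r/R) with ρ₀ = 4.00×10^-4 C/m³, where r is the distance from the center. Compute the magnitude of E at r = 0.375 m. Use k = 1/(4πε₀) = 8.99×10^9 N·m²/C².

|E| = 1.03×10^6 N/C

Symmetry ⇒ E = E(r) r̂. Gaussian sphere of radius r = 0.375 m (r > R, all charge enclosed).
Q_enc = 4π ∫₀^R ρ₀(r'/R)^1 r'² dr' = 4πρ₀R³/4 = 1.61×10^-5 C.
Gauss's law: E·4πr² = Q_enc/ε₀.
E = k|Q_enc|/r² = (8.99×10^9)(1.61×10^-5)/(0.375)² = 1.03×10^6 N/C.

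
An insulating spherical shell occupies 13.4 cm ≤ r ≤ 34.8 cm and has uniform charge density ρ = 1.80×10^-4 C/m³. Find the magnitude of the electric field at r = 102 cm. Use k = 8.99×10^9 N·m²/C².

Take a concentric spherical Gaussian surface of radius r = 102 cm (r > 34.8 cm, enclosing the whole shell).
Q_enc = ρ·(4π/3)(b³ − a³) = (1.80×10^-4)·(4π/3)·((0.348)³ − (0.134)³) = 2.996e-5 C.
Gauss's law: E·4πr² = Q_enc/ε₀.
E = k|Q_enc|/r² = (8.99×10^9)(2.996e-5)/(1.02)² = 2.59×10^5 N/C.

E ≈ 2.59e5 N/C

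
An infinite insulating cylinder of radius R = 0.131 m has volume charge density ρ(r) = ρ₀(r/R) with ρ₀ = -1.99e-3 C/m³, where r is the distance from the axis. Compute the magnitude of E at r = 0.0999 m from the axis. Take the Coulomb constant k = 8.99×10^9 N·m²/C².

By cylindrical symmetry E is radial; use a coaxial Gaussian cylinder of radius 0.0999 m and length L (r < R).
Integrating ρ over the cross-section to radius r: λ_enc = (2πρ₀/R) ∫₀^r r'^2 dr' = 2πρ₀ r^3/(3·R) = -3.172e-5 C/m.
Since E is radial and uniform over the curved surface, Φ = E·2πrL = Q_enc/ε₀ = λ_enc L/ε₀.
E = 2k|λ_enc|/r = 2(8.99×10^9)(3.172e-5)/(0.0999) = 5.71×10^6 N/C.

E = 5.71×10^6 N/C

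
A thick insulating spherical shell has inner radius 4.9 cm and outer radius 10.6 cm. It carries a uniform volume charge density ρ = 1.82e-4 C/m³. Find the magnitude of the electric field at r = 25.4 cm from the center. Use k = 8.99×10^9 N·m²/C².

Use a concentric Gaussian sphere at r = 25.4 cm (r > 10.6 cm, enclosing the whole shell).
Q_enc = ρ·(4π/3)(b³ − a³) = (1.82×10^-4)·(4π/3)·((0.106)³ − (0.049)³) = 8.183×10^-7 C.
By Gauss's law, ∮E·dA = E·4πr² = Q_enc/ε₀.
E = k|Q_enc|/r² = (8.99×10^9)(8.183e-7)/(0.254)² = 1.14e5 N/C.

E ≈ 1.14×10^5 N/C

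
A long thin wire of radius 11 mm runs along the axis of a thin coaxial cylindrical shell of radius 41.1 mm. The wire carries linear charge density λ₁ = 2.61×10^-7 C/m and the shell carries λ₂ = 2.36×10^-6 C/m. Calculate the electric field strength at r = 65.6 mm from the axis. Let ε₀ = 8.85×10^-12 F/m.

|E| = 7.19×10^5 V/m

Choose a coaxial cylinder of radius r = 65.6 mm (arbitrary length L) as the Gaussian surface (r > 41.1 mm, enclosing both).
λ_enc = λ₁ + λ₂ = (2.61e-7) + (2.36×10^-6) = 2.621×10^-6 C/m.
Since E is radial and uniform over the curved surface, Φ = E·2πrL = Q_enc/ε₀ = λ_enc L/ε₀.
E = |λ_enc|/(2πε₀r) = (2.621×10^-6)/(2π·8.85×10^-12·0.0656) = 7.19×10^5 N/C.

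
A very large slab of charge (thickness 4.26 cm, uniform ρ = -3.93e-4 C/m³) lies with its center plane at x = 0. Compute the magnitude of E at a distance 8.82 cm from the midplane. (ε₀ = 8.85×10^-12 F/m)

E ≈ 9.46e5 V/m

The point |x| = 8.82 cm lies outside the slab (half-thickness 0.0213 m). A symmetric pillbox spanning the full slab encloses Q_enc = ρ·d·A.
Flux = 2EA ⇒ E = |ρ|d/(2ε₀), independent of distance outside.
E = (3.93e-4)(0.0426)/(2·8.85×10^-12) = 9.46×10^5 N/C.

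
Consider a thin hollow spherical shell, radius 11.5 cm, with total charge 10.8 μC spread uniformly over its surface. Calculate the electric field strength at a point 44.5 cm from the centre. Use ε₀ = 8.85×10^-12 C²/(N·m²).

Take a concentric spherical Gaussian surface of radius r = 44.5 cm (r > 11.5 cm).
The entire shell is enclosed: Q_enc = 1.08×10^-5 C.
Since E is radial and uniform over the Gaussian sphere, Φ = E·4πr² = Q_enc/ε₀.
E = |Q_enc|/(4πε₀r²) = (1.08e-5)/(4π·8.85×10^-12·(0.445)²) = 4.90×10^5 N/C.

|E| ≈ 4.90e5 V/m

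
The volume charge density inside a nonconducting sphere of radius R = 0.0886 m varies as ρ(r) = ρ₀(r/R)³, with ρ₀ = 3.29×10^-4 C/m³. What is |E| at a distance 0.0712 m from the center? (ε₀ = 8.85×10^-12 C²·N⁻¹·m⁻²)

2.29e5 N/C

By spherical symmetry E is radial; choose a Gaussian sphere of radius r = 0.0712 m (r < R).
Integrate the density: Q_enc = 4π ∫₀^r ρ₀(r'/R)^3 r'² dr' = 4πρ₀ r^6/(6·R³) = 1.291×10^-7 C.
Applying ∮E·dA = Q_enc/ε₀ with Φ = E(4πr²):
E = |Q_enc|/(4πε₀r²) = (1.291×10^-7)/(4π·8.85×10^-12·(0.0712)²) = 2.29×10^5 N/C.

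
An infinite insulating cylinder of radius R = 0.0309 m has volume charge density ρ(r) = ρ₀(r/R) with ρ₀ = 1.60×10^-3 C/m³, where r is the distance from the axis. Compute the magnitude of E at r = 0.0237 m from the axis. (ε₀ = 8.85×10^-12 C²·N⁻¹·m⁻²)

Choose a coaxial cylinder of radius r = 0.0237 m (arbitrary length L) as the Gaussian surface (r < R).
λ_enc = ∫₀^r ρ(r')·2πr' dr' = (2πρ₀/R)·r^3/3 = 1.444×10^-6 C/m.
By Gauss's law (flux through the curved wall only), E·2πrL = λ_enc L/ε₀.
E = |λ_enc|/(2πε₀r) = (1.444×10^-6)/(2π·8.85×10^-12·0.0237) = 1.10×10^6 N/C.

|E| ≈ 1.10e6 N/C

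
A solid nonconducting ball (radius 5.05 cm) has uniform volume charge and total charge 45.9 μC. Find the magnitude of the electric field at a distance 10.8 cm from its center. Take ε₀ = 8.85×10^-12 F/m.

By spherical symmetry E is radial; choose a Gaussian sphere of radius r = 10.8 cm (r > R, so the entire charge is enclosed).
Q_enc = 45.9 μC = 4.59e-5 C.
By Gauss's law, ∮E·dA = E·4πr² = Q_enc/ε₀.
E = |Q_enc|/(4πε₀r²) = (4.59e-5)/(4π·8.85×10^-12·(0.108)²) = 3.54×10^7 N/C.

E = 3.54×10^7 N/C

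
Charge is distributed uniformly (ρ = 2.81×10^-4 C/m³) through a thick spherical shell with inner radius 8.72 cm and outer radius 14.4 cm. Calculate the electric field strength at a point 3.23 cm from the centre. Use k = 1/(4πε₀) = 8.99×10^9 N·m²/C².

E = 0 (no enclosed charge)

Use a concentric Gaussian sphere at r = 3.23 cm (r < 8.72 cm, inside the empty cavity).
Q_enc = 0 (all charge lies at larger r); Gauss's law gives E = 0.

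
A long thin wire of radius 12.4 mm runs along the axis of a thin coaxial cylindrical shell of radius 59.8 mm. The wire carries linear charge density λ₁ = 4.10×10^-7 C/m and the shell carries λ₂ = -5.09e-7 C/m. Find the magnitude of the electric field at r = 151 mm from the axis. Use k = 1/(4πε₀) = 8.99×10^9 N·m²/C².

Choose a coaxial cylinder of radius r = 151 mm (arbitrary length L) as the Gaussian surface (r > 59.8 mm, enclosing both).
λ_enc = λ₁ + λ₂ = (4.10e-7) + (-5.09×10^-7) = -9.90×10^-8 C/m.
Gauss's law: E·2πrL = λ_enc L/ε₀.
E = 2k|λ_enc|/r = 2(8.99×10^9)(9.90×10^-8)/(0.151) = 1.18×10^4 N/C.

|E| = 1.18e4 V/m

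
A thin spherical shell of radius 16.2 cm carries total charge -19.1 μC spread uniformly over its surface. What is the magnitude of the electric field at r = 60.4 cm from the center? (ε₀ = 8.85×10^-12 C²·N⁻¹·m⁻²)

E ≈ 4.71×10^5 N/C

Take a concentric spherical Gaussian surface of radius r = 60.4 cm (r > 16.2 cm).
The entire shell is enclosed: Q_enc = -1.91e-5 C.
Applying ∮E·dA = Q_enc/ε₀ with Φ = E(4πr²):
E = |Q_enc|/(4πε₀r²) = (1.91×10^-5)/(4π·8.85×10^-12·(0.604)²) = 4.71×10^5 N/C.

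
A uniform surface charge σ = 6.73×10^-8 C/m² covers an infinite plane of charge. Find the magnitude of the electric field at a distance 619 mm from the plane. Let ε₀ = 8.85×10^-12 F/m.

|E| ≈ 3.80×10^3 N/C

Choose a cylindrical pillbox piercing the sheet, end faces (area A) parallel to it.
Flux Φ = 2EA and Q_enc = σA, so 2EA = σA/ε₀ ⇒ E = |σ|/(2ε₀), independent of distance.
E = |σ|/(2ε₀) = (6.73e-8)/(2·8.85×10^-12) = 3.80×10^3 N/C.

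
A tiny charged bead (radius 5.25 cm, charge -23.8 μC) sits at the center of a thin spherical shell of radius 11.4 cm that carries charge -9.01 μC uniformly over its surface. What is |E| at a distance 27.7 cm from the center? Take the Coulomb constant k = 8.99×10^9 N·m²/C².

3.84×10^6 N/C

Symmetry ⇒ E = E(r) r̂. Gaussian sphere of radius r = 27.7 cm (r > 11.4 cm, enclosing both).
Q_enc = (-23.8 μC) + (-9.01 μC) = -3.281e-5 C.
Gauss's law: E·4πr² = Q_enc/ε₀.
E = k|Q_enc|/r² = (8.99×10^9)(3.281×10^-5)/(0.277)² = 3.84×10^6 N/C.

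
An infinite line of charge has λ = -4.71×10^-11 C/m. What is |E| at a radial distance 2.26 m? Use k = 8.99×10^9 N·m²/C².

Take a coaxial cylindrical Gaussian surface of radius r = 2.26 m and length L.
Q_enc = λL, so λ_enc = -4.71e-11 C/m.
Gauss's law: E·2πrL = λ_enc L/ε₀.
E = 2k|λ_enc|/r = 2(8.99×10^9)(4.71×10^-11)/(2.26) = 0.375 N/C.

E = 0.375 N/C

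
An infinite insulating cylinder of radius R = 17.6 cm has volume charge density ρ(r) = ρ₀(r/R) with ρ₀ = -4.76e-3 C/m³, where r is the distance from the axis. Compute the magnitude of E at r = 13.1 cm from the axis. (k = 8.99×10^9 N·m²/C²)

Coaxial Gaussian cylinder, radius r = 13.1 cm, length L (r < R).
λ_enc = ∫₀^r ρ(r')·2πr' dr' = (2πρ₀/R)·r^3/3 = -1.273e-4 C/m.
Since E is radial and uniform over the curved surface, Φ = E·2πrL = Q_enc/ε₀ = λ_enc L/ε₀.
E = 2k|λ_enc|/r = 2(8.99×10^9)(1.273×10^-4)/(0.131) = 1.75×10^7 N/C.

E = 1.75e7 N/C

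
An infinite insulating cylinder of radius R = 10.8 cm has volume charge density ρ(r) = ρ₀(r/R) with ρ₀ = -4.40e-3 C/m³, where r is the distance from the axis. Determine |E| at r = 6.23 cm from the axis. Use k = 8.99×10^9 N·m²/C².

By cylindrical symmetry E is radial; use a coaxial Gaussian cylinder of radius 6.23 cm and length L (r < R).
λ_enc = ∫₀^r ρ(r')·2πr' dr' = (2πρ₀/R)·r^3/3 = -2.063×10^-5 C/m.
Gauss's law: E·2πrL = λ_enc L/ε₀.
E = 2k|λ_enc|/r = 2(8.99×10^9)(2.063×10^-5)/(0.0623) = 5.95×10^6 N/C.

5.95×10^6 N/C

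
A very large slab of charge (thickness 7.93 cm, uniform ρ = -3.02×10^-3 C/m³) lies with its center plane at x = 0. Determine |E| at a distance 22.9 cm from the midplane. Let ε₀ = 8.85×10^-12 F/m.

The point |x| = 22.9 cm lies outside the slab (half-thickness 0.03965 m). A symmetric pillbox spanning the full slab encloses Q_enc = ρ·d·A.
Flux = 2EA ⇒ E = |ρ|d/(2ε₀), independent of distance outside.
E = (3.02e-3)(0.0793)/(2·8.85×10^-12) = 1.35×10^7 N/C.

|E| = 1.35×10^7 N/C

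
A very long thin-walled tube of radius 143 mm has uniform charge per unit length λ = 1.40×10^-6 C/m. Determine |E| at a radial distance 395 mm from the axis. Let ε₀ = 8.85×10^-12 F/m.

|E| = 6.37×10^4 V/m

Coaxial Gaussian cylinder, radius r = 395 mm, length L (r > 143 mm).
The full line charge is enclosed: λ_enc = 1.40×10^-6 C/m.
By Gauss's law (flux through the curved wall only), E·2πrL = λ_enc L/ε₀.
E = |λ_enc|/(2πε₀r) = (1.40e-6)/(2π·8.85×10^-12·0.395) = 6.37×10^4 N/C.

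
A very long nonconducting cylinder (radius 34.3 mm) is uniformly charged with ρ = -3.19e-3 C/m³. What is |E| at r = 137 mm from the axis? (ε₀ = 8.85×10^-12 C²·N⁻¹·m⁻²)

E = 1.55×10^6 V/m

Choose a coaxial cylinder of radius r = 137 mm (arbitrary length L) as the Gaussian surface (r > 34.3 mm, full cross-section enclosed).
λ_enc = ρ·πR² = (-3.19×10^-3)π(0.0343)² = -1.179×10^-5 C/m.
By Gauss's law (flux through the curved wall only), E·2πrL = λ_enc L/ε₀.
E = |λ_enc|/(2πε₀r) = (1.179×10^-5)/(2π·8.85×10^-12·0.137) = 1.55×10^6 N/C.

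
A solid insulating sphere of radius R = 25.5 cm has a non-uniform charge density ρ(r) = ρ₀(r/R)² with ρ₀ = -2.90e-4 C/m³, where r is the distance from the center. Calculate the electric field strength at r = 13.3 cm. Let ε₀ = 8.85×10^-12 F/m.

Symmetry ⇒ E = E(r) r̂. Gaussian sphere of radius r = 13.3 cm (r < R).
Integrate the density: Q_enc = 4π ∫₀^r ρ₀(r'/R)^2 r'² dr' = 4πρ₀ r^5/(5·R²) = -4.665×10^-7 C.
By Gauss's law, ∮E·dA = E·4πr² = Q_enc/ε₀.
E = |Q_enc|/(4πε₀r²) = (4.665e-7)/(4π·8.85×10^-12·(0.133)²) = 2.37×10^5 N/C.

|E| = 2.37×10^5 N/C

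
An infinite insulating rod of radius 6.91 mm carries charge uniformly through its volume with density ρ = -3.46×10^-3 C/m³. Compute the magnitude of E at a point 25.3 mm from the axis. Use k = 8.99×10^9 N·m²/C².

|E| = 3.69e5 V/m

Choose a coaxial cylinder of radius r = 25.3 mm (arbitrary length L) as the Gaussian surface (r > 6.91 mm, full cross-section enclosed).
λ_enc = ρ·πR² = (-3.46×10^-3)π(0.00691)² = -5.19×10^-7 C/m.
Since E is radial and uniform over the curved surface, Φ = E·2πrL = Q_enc/ε₀ = λ_enc L/ε₀.
E = 2k|λ_enc|/r = 2(8.99×10^9)(5.19e-7)/(0.0253) = 3.69e5 N/C.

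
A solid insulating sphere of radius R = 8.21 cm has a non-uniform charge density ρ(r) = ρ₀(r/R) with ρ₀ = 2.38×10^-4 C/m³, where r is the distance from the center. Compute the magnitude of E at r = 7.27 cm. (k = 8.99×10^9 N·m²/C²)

E = 4.33×10^5 N/C

Symmetry ⇒ E = E(r) r̂. Gaussian sphere of radius r = 7.27 cm (r < R).
Q_enc = ∫₀^r ρ(r')·4πr'² dr' = (4πρ₀/R) ∫₀^r r'^3 dr' = 4πρ₀ r^4/(4·R) = 2.544×10^-7 C.
Gauss's law: E·4πr² = Q_enc/ε₀.
E = k|Q_enc|/r² = (8.99×10^9)(2.544×10^-7)/(0.0727)² = 4.33×10^5 N/C.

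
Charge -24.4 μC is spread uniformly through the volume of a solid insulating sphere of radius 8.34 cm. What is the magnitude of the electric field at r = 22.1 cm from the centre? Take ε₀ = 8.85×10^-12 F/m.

Take a concentric spherical Gaussian surface of radius r = 22.1 cm (r > R, so the entire charge is enclosed).
Q_enc = -24.4 μC = -2.44×10^-5 C.
Gauss's law: E·4πr² = Q_enc/ε₀.
E = |Q_enc|/(4πε₀r²) = (2.44×10^-5)/(4π·8.85×10^-12·(0.221)²) = 4.49×10^6 N/C.

|E| = 4.49e6 V/m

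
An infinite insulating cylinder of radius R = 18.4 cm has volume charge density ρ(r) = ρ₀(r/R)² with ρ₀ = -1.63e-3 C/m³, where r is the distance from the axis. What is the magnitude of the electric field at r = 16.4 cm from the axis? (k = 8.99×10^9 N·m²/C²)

Take a coaxial cylindrical Gaussian surface of radius r = 16.4 cm and length L (r < R).
λ_enc = ∫₀^r ρ(r')·2πr' dr' = (2πρ₀/R²)·r^4/4 = -5.471e-5 C/m.
By Gauss's law (flux through the curved wall only), E·2πrL = λ_enc L/ε₀.
E = 2k|λ_enc|/r = 2(8.99×10^9)(5.471e-5)/(0.164) = 6.00×10^6 N/C.

E = 6.00×10^6 V/m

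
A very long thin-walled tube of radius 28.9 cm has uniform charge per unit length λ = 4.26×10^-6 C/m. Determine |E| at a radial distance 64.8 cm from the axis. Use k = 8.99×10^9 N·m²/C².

Take a coaxial cylindrical Gaussian surface of radius r = 64.8 cm and length L (r > 28.9 cm).
The full line charge is enclosed: λ_enc = 4.26e-6 C/m.
Since E is radial and uniform over the curved surface, Φ = E·2πrL = Q_enc/ε₀ = λ_enc L/ε₀.
E = 2k|λ_enc|/r = 2(8.99×10^9)(4.26e-6)/(0.648) = 1.18e5 N/C.

E = 1.18e5 V/m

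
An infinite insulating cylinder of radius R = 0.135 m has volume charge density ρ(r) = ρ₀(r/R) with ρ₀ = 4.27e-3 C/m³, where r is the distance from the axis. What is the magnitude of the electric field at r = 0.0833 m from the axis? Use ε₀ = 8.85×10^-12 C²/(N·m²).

|E| = 8.27e6 N/C

Take a coaxial cylindrical Gaussian surface of radius r = 0.0833 m and length L (r < R).
λ_enc = ∫₀^r ρ(r')·2πr' dr' = (2πρ₀/R)·r^3/3 = 3.829e-5 C/m.
Gauss's law: E·2πrL = λ_enc L/ε₀.
E = |λ_enc|/(2πε₀r) = (3.829e-5)/(2π·8.85×10^-12·0.0833) = 8.27e6 N/C.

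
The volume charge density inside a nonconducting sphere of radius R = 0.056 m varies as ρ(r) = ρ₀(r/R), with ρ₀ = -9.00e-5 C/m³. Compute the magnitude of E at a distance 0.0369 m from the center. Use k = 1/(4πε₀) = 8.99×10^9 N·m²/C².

Symmetry ⇒ E = E(r) r̂. Gaussian sphere of radius r = 0.0369 m (r < R).
Integrate the density: Q_enc = 4π ∫₀^r ρ₀(r'/R)^1 r'² dr' = 4πρ₀ r^4/(4·R) = -9.361×10^-9 C.
Applying ∮E·dA = Q_enc/ε₀ with Φ = E(4πr²):
E = k|Q_enc|/r² = (8.99×10^9)(9.361×10^-9)/(0.0369)² = 6.18×10^4 N/C.

6.18×10^4 N/C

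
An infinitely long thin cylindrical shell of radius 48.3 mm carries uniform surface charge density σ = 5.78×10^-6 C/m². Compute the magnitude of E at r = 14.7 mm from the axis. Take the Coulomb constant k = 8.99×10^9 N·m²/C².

Choose a coaxial cylinder of radius r = 14.7 mm (arbitrary length L) as the Gaussian surface (r < 48.3 mm, inside the shell).
No charge is enclosed, so Gauss's law gives E·2πrL = 0 ⇒ E = 0.

E = 0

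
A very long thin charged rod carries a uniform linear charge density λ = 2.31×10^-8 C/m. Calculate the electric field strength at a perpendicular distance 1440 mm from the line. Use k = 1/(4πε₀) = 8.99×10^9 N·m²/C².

By cylindrical symmetry E is radial; use a coaxial Gaussian cylinder of radius 1440 mm and length L.
Q_enc = λL, so λ_enc = 2.31e-8 C/m.
By Gauss's law (flux through the curved wall only), E·2πrL = λ_enc L/ε₀.
E = 2k|λ_enc|/r = 2(8.99×10^9)(2.31×10^-8)/(1.44) = 288 N/C.

|E| = 288 N/C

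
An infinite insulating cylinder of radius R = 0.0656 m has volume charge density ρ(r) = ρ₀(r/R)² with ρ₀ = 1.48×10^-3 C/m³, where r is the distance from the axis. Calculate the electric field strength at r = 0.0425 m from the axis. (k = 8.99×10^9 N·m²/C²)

Choose a coaxial cylinder of radius r = 0.0425 m (arbitrary length L) as the Gaussian surface (r < R).
Integrating ρ over the cross-section to radius r: λ_enc = (2πρ₀/R²) ∫₀^r r'^3 dr' = 2πρ₀ r^4/(4·R²) = 1.763×10^-6 C/m.
Since E is radial and uniform over the curved surface, Φ = E·2πrL = Q_enc/ε₀ = λ_enc L/ε₀.
E = 2k|λ_enc|/r = 2(8.99×10^9)(1.763×10^-6)/(0.0425) = 7.46×10^5 N/C.

E = 7.46×10^5 N/C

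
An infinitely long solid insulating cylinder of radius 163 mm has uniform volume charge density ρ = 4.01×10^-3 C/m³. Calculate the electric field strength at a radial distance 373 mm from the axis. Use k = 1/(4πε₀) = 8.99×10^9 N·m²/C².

Take a coaxial cylindrical Gaussian surface of radius r = 373 mm and length L (r > 163 mm, full cross-section enclosed).
λ_enc = ρ·πR² = (4.01e-3)π(0.163)² = 3.347×10^-4 C/m.
Since E is radial and uniform over the curved surface, Φ = E·2πrL = Q_enc/ε₀ = λ_enc L/ε₀.
E = 2k|λ_enc|/r = 2(8.99×10^9)(3.347×10^-4)/(0.373) = 1.61×10^7 N/C.

E = 1.61×10^7 V/m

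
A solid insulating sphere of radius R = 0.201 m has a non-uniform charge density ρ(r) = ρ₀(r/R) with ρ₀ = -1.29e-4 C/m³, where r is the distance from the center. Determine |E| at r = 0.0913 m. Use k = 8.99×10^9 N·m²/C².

Use a concentric Gaussian sphere at r = 0.0913 m (r < R).
Integrate the density: Q_enc = 4π ∫₀^r ρ₀(r'/R)^1 r'² dr' = 4πρ₀ r^4/(4·R) = -1.401×10^-7 C.
Gauss's law: E·4πr² = Q_enc/ε₀.
E = k|Q_enc|/r² = (8.99×10^9)(1.401×10^-7)/(0.0913)² = 1.51×10^5 N/C.

|E| = 1.51×10^5 V/m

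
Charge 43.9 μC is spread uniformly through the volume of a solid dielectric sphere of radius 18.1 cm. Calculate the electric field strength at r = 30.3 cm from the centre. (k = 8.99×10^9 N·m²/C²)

By spherical symmetry E is radial; choose a Gaussian sphere of radius r = 30.3 cm (r > R, so the entire charge is enclosed).
Q_enc = 43.9 μC = 4.39×10^-5 C.
Since E is radial and uniform over the Gaussian sphere, Φ = E·4πr² = Q_enc/ε₀.
E = k|Q_enc|/r² = (8.99×10^9)(4.39e-5)/(0.303)² = 4.30e6 N/C.

|E| = 4.30×10^6 N/C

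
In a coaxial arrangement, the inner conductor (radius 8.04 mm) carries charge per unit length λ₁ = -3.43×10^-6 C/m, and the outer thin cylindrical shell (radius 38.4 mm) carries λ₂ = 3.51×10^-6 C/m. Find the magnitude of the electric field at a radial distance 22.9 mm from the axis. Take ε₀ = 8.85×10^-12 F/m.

Take a coaxial cylindrical Gaussian surface of radius r = 22.9 mm and length L (between the conductors, 8.04 mm < r < 38.4 mm).
The shell at 38.4 mm lies outside the Gaussian surface, so λ_enc = λ₁ = -3.43×10^-6 C/m.
Applying ∮E·dA = Q_enc/ε₀ with the end caps contributing no flux:
E = |λ_enc|/(2πε₀r) = (3.43e-6)/(2π·8.85×10^-12·0.0229) = 2.69×10^6 N/C.

E = 2.69×10^6 N/C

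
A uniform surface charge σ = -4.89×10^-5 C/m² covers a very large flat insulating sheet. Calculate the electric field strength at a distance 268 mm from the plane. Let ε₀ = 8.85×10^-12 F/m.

2.76×10^6 V/m

By planar symmetry E is perpendicular to the sheet and uniform; use a Gaussian pillbox with flat faces of area A on each side of the sheet.
Flux Φ = 2EA and Q_enc = σA, so 2EA = σA/ε₀ ⇒ E = |σ|/(2ε₀), independent of distance.
E = |σ|/(2ε₀) = (4.89e-5)/(2·8.85×10^-12) = 2.76×10^6 N/C.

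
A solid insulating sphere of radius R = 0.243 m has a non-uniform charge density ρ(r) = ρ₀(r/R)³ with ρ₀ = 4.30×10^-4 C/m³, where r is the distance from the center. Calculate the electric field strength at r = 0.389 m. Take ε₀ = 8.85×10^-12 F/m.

By spherical symmetry E is radial; choose a Gaussian sphere of radius r = 0.389 m (r > R, all charge enclosed).
Q_enc = 4π ∫₀^R ρ₀(r'/R)^3 r'² dr' = 4πρ₀R³/6 = 1.292e-5 C.
Gauss's law: E·4πr² = Q_enc/ε₀.
E = |Q_enc|/(4πε₀r²) = (1.292×10^-5)/(4π·8.85×10^-12·(0.389)²) = 7.68×10^5 N/C.

E ≈ 7.68×10^5 N/C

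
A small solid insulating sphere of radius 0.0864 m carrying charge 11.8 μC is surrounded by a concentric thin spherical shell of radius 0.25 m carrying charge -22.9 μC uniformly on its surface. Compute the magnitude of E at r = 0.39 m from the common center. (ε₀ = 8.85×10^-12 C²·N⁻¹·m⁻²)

Use a concentric Gaussian sphere at r = 0.39 m (r > 0.25 m, enclosing both).
Q_enc = (11.8 μC) + (-22.9 μC) = -1.11e-5 C.
Gauss's law: E·4πr² = Q_enc/ε₀.
E = |Q_enc|/(4πε₀r²) = (1.11e-5)/(4π·8.85×10^-12·(0.39)²) = 6.56e5 N/C.

|E| ≈ 6.56×10^5 N/C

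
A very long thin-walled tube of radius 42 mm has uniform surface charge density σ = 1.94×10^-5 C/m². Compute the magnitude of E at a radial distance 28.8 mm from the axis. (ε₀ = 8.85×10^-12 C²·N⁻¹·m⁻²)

Choose a coaxial cylinder of radius r = 28.8 mm (arbitrary length L) as the Gaussian surface (r < 42 mm, inside the shell).
No charge is enclosed, so Gauss's law gives E·2πrL = 0 ⇒ E = 0.

E = 0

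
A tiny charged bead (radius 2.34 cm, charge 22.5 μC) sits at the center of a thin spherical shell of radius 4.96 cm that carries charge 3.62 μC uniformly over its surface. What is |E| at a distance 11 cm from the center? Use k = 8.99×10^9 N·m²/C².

1.94e7 V/m

Symmetry ⇒ E = E(r) r̂. Gaussian sphere of radius r = 11 cm (r > 4.96 cm, enclosing both).
Q_enc = (22.5 μC) + (3.62 μC) = 2.612e-5 C.
Since E is radial and uniform over the Gaussian sphere, Φ = E·4πr² = Q_enc/ε₀.
E = k|Q_enc|/r² = (8.99×10^9)(2.612×10^-5)/(0.11)² = 1.94×10^7 N/C.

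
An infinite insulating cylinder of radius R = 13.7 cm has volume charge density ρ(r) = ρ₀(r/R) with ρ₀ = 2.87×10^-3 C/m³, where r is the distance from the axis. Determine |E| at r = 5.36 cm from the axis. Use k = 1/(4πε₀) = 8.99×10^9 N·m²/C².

Take a coaxial cylindrical Gaussian surface of radius r = 5.36 cm and length L (r < R).
λ_enc = ∫₀^r ρ(r')·2πr' dr' = (2πρ₀/R)·r^3/3 = 6.756×10^-6 C/m.
Applying ∮E·dA = Q_enc/ε₀ with the end caps contributing no flux:
E = 2k|λ_enc|/r = 2(8.99×10^9)(6.756e-6)/(0.0536) = 2.27×10^6 N/C.

|E| = 2.27e6 N/C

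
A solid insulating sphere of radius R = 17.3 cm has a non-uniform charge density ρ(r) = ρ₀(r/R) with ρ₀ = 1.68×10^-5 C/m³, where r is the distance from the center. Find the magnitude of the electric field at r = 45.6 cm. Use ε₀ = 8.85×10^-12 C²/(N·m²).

Take a concentric spherical Gaussian surface of radius r = 45.6 cm (r > R, all charge enclosed).
Q_enc = 4π ∫₀^R ρ₀(r'/R)^1 r'² dr' = 4πρ₀R³/4 = 2.733e-7 C.
Gauss's law: E·4πr² = Q_enc/ε₀.
E = |Q_enc|/(4πε₀r²) = (2.733×10^-7)/(4π·8.85×10^-12·(0.456)²) = 1.18×10^4 N/C.

E ≈ 1.18×10^4 N/C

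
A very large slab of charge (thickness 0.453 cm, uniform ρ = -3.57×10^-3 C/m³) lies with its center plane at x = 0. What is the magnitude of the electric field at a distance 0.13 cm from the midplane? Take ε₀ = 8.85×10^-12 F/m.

By symmetry E is perpendicular to the slab. A Gaussian pillbox from −0.13 cm to +0.13 cm (face area A) lies entirely within the slab.
Q_enc = ρ·(2x)·A and flux = 2EA, so 2EA = 2ρxA/ε₀ ⇒ E = |ρ|x/ε₀.
E = (3.57×10^-3)(0.0013)/(8.85×10^-12) = 5.24×10^5 N/C.

E = 5.24×10^5 N/C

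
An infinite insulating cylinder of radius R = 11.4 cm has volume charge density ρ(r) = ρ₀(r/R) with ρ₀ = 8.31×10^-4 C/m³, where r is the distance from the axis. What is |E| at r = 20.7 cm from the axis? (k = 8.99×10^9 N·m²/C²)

Take a coaxial cylindrical Gaussian surface of radius r = 20.7 cm and length L (r > R, full charge per length enclosed).
λ_enc = 2π ∫₀^R ρ₀(r'/R)^1 r' dr' = 2πρ₀R²/3 = 2.262×10^-5 C/m.
By Gauss's law (flux through the curved wall only), E·2πrL = λ_enc L/ε₀.
E = 2k|λ_enc|/r = 2(8.99×10^9)(2.262e-5)/(0.207) = 1.96e6 N/C.

|E| = 1.96e6 V/m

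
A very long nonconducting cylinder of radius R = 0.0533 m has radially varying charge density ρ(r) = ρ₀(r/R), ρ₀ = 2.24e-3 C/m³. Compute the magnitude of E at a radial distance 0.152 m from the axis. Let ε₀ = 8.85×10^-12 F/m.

Take a coaxial cylindrical Gaussian surface of radius r = 0.152 m and length L (r > R, full charge per length enclosed).
λ_enc = 2π ∫₀^R ρ₀(r'/R)^1 r' dr' = 2πρ₀R²/3 = 1.333e-5 C/m.
By Gauss's law (flux through the curved wall only), E·2πrL = λ_enc L/ε₀.
E = |λ_enc|/(2πε₀r) = (1.333e-5)/(2π·8.85×10^-12·0.152) = 1.58e6 N/C.

|E| ≈ 1.58×10^6 V/m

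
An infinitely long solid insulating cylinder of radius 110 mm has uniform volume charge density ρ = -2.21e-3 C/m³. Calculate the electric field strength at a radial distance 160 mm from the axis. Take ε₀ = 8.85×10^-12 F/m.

Coaxial Gaussian cylinder, radius r = 160 mm, length L (r > 110 mm, full cross-section enclosed).
λ_enc = ρ·πR² = (-2.21×10^-3)π(0.11)² = -8.401×10^-5 C/m.
By Gauss's law (flux through the curved wall only), E·2πrL = λ_enc L/ε₀.
E = |λ_enc|/(2πε₀r) = (8.401×10^-5)/(2π·8.85×10^-12·0.16) = 9.44e6 N/C.

9.44×10^6 V/m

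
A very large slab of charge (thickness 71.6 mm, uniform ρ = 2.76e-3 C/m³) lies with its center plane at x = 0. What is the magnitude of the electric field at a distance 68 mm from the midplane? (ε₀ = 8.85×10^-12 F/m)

The point |x| = 68 mm lies outside the slab (half-thickness 0.0358 m). A symmetric pillbox spanning the full slab encloses Q_enc = ρ·d·A.
Flux = 2EA ⇒ E = |ρ|d/(2ε₀), independent of distance outside.
E = (2.76×10^-3)(0.0716)/(2·8.85×10^-12) = 1.12×10^7 N/C.

1.12×10^7 N/C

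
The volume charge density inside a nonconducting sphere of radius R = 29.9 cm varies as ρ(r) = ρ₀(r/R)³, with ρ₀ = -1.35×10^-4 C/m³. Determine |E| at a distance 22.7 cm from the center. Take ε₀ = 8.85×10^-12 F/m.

E ≈ 2.53e5 N/C

Use a concentric Gaussian sphere at r = 22.7 cm (r < R).
Q_enc = ∫₀^r ρ(r')·4πr'² dr' = (4πρ₀/R³) ∫₀^r r'^5 dr' = 4πρ₀ r^6/(6·R³) = -1.447×10^-6 C.
Applying ∮E·dA = Q_enc/ε₀ with Φ = E(4πr²):
E = |Q_enc|/(4πε₀r²) = (1.447×10^-6)/(4π·8.85×10^-12·(0.227)²) = 2.53×10^5 N/C.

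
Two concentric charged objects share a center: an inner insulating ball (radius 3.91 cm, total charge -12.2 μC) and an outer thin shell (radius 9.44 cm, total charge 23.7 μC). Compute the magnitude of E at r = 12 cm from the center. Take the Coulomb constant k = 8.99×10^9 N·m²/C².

By spherical symmetry E is radial; choose a Gaussian sphere of radius r = 12 cm (r > 9.44 cm, enclosing both).
Q_enc = (-12.2 μC) + (23.7 μC) = 1.15×10^-5 C.
Since E is radial and uniform over the Gaussian sphere, Φ = E·4πr² = Q_enc/ε₀.
E = k|Q_enc|/r² = (8.99×10^9)(1.15×10^-5)/(0.12)² = 7.18×10^6 N/C.

|E| = 7.18×10^6 N/C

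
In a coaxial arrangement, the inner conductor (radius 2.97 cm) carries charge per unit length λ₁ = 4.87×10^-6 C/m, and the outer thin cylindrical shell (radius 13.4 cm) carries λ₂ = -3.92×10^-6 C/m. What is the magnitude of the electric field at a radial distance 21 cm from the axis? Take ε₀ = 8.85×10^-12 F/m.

Take a coaxial cylindrical Gaussian surface of radius r = 21 cm and length L (r > 13.4 cm, enclosing both).
λ_enc = λ₁ + λ₂ = (4.87×10^-6) + (-3.92e-6) = 9.50e-7 C/m.
Since E is radial and uniform over the curved surface, Φ = E·2πrL = Q_enc/ε₀ = λ_enc L/ε₀.
E = |λ_enc|/(2πε₀r) = (9.50e-7)/(2π·8.85×10^-12·0.21) = 8.14×10^4 N/C.

E = 8.14×10^4 N/C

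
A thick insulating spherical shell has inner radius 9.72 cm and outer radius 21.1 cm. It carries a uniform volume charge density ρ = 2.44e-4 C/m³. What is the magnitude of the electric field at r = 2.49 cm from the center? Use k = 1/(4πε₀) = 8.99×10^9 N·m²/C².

E = 0 (no enclosed charge)

Symmetry ⇒ E = E(r) r̂. Gaussian sphere of radius r = 2.49 cm (r < 9.72 cm, inside the empty cavity).
No charge is enclosed, so by Gauss's law E·4πr² = 0 ⇒ E = 0.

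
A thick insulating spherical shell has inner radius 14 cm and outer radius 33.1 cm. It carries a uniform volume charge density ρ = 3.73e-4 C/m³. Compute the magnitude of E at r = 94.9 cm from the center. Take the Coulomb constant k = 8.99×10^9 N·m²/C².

|E| ≈ 5.23e5 N/C

Symmetry ⇒ E = E(r) r̂. Gaussian sphere of radius r = 94.9 cm (r > 33.1 cm, enclosing the whole shell).
Q_enc = ρ·(4π/3)(b³ − a³) = (3.73×10^-4)·(4π/3)·((0.331)³ − (0.14)³) = 5.237×10^-5 C.
Gauss's law: E·4πr² = Q_enc/ε₀.
E = k|Q_enc|/r² = (8.99×10^9)(5.237×10^-5)/(0.949)² = 5.23×10^5 N/C.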